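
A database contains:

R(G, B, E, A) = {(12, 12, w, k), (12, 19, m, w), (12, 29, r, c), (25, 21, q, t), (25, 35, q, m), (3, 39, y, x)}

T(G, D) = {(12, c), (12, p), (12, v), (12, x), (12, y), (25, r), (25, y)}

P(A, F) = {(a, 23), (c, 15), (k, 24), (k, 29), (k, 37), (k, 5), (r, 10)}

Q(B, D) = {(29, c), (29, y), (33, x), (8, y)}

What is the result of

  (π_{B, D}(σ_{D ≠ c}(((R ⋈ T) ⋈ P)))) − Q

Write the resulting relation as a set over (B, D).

{(12, p), (12, v), (12, x), (12, y), (29, p), (29, v), (29, x)}

Natural join on G: {(12, 12, w, k, c), (12, 12, w, k, p), (12, 12, w, k, v), (12, 12, w, k, x), (12, 12, w, k, y), (12, 19, m, w, c), (12, 19, m, w, p), (12, 19, m, w, v), (12, 19, m, w, x), (12, 19, m, w, y), (12, 29, r, c, c), (12, 29, r, c, p), (12, 29, r, c, v), (12, 29, r, c, x), (12, 29, r, c, y), (25, 21, q, t, r), (25, 21, q, t, y), (25, 35, q, m, r), (25, 35, q, m, y)}
Natural join on A: {(12, 12, w, k, c, 24), (12, 12, w, k, c, 29), (12, 12, w, k, c, 37), (12, 12, w, k, c, 5), (12, 12, w, k, p, 24), (12, 12, w, k, p, 29), (12, 12, w, k, p, 37), (12, 12, w, k, p, 5), (12, 12, w, k, v, 24), (12, 12, w, k, v, 29), (12, 12, w, k, v, 37), (12, 12, w, k, v, 5), (12, 12, w, k, x, 24), (12, 12, w, k, x, 29), (12, 12, w, k, x, 37), (12, 12, w, k, x, 5), (12, 12, w, k, y, 24), (12, 12, w, k, y, 29), (12, 12, w, k, y, 37), (12, 12, w, k, y, 5), (12, 29, r, c, c, 15), (12, 29, r, c, p, 15), (12, 29, r, c, v, 15), (12, 29, r, c, x, 15), (12, 29, r, c, y, 15)}
Apply σ_{D ≠ c}; surviving tuples: {(12, 12, w, k, p, 24), (12, 12, w, k, p, 29), (12, 12, w, k, p, 37), (12, 12, w, k, p, 5), (12, 12, w, k, v, 24), (12, 12, w, k, v, 29), (12, 12, w, k, v, 37), (12, 12, w, k, v, 5), (12, 12, w, k, x, 24), (12, 12, w, k, x, 29), (12, 12, w, k, x, 37), (12, 12, w, k, x, 5), (12, 12, w, k, y, 24), (12, 12, w, k, y, 29), (12, 12, w, k, y, 37), (12, 12, w, k, y, 5), (12, 29, r, c, p, 15), (12, 29, r, c, v, 15), (12, 29, r, c, x, 15), (12, 29, r, c, y, 15)}
π_{B, D} gives {(12, p), (12, v), (12, x), (12, y), (29, p), (29, v), (29, x), (29, y)} (12 duplicate(s) eliminated).
Difference: {(12, p), (12, v), (12, x), (12, y), (29, p), (29, v), (29, x), (29, y)} with {(29, c), (29, y), (33, x), (8, y)} → {(12, p), (12, v), (12, x), (12, y), (29, p), (29, v), (29, x)}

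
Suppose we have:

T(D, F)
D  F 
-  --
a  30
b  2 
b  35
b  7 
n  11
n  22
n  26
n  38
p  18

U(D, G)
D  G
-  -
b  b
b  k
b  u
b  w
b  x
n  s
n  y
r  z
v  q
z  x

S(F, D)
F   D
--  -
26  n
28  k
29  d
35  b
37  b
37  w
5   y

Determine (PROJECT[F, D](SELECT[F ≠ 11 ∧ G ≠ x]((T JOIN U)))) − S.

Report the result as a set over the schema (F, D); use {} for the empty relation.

Joining T and U on D yields {(b, 2, b), (b, 2, k), (b, 2, u), (b, 2, w), (b, 2, x), (b, 35, b), (b, 35, k), (b, 35, u), (b, 35, w), (b, 35, x), (b, 7, b), (b, 7, k), (b, 7, u), (b, 7, w), (b, 7, x), (n, 11, s), (n, 11, y), (n, 22, s), (n, 22, y), (n, 26, s), (n, 26, y), (n, 38, s), (n, 38, y)}.
Filtering on F ≠ 11 ∧ G ≠ x leaves {(b, 2, b), (b, 2, k), (b, 2, u), (b, 2, w), (b, 35, b), (b, 35, k), (b, 35, u), (b, 35, w), (b, 7, b), (b, 7, k), (b, 7, u), (b, 7, w), (n, 22, s), (n, 22, y), (n, 26, s), (n, 26, y), (n, 38, s), (n, 38, y)}.
π[F, D]: project onto (F, D) (12 duplicate(s) eliminated) → {(2, b), (22, n), (26, n), (35, b), (38, n), (7, b)}
Taking the difference: {(2, b), (22, n), (38, n), (7, b)}

{(2, b), (22, n), (38, n), (7, b)}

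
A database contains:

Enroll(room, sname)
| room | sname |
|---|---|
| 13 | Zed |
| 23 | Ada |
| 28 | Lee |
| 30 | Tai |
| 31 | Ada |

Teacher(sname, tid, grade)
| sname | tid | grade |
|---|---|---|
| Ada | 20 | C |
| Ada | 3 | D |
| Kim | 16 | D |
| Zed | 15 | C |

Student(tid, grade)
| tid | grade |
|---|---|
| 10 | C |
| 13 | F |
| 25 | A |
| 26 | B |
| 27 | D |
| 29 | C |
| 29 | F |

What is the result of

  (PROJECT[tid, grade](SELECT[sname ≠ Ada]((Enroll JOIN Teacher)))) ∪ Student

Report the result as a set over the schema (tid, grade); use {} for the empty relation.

{(10, C), (13, F), (15, C), (25, A), (26, B), (27, D), (29, C), (29, F)}

Joining Enroll and Teacher on sname yields {(13, Zed, 15, C), (23, Ada, 20, C), (23, Ada, 3, D), (31, Ada, 20, C), (31, Ada, 3, D)}.
Apply σ_{sname ≠ Ada}; surviving tuples: {(13, Zed, 15, C)}
π_{tid, grade} gives {(15, C)}.
Taking the union: {(10, C), (13, F), (15, C), (25, A), (26, B), (27, D), (29, C), (29, F)}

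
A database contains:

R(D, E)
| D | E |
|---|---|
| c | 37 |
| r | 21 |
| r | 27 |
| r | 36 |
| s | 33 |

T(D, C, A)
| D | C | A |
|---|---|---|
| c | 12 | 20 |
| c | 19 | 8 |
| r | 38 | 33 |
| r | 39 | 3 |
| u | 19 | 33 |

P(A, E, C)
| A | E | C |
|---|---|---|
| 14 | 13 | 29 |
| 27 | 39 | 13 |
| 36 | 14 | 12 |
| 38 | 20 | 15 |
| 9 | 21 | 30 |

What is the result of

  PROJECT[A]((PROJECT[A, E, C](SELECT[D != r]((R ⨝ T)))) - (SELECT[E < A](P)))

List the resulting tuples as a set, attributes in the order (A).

Natural join on D: {(c, 37, 12, 20), (c, 37, 19, 8), (r, 21, 38, 33), (r, 21, 39, 3), (r, 27, 38, 33), (r, 27, 39, 3), (r, 36, 38, 33), (r, 36, 39, 3)}
Filtering on D != r leaves {(c, 37, 12, 20), (c, 37, 19, 8)}.
π_{A, E, C} gives {(20, 37, 12), (8, 37, 19)}.
Filtering on E < A leaves {(14, 13, 29), (36, 14, 12), (38, 20, 15)}.
Difference: {(20, 37, 12), (8, 37, 19)} with {(14, 13, 29), (36, 14, 12), (38, 20, 15)} → {(20, 37, 12), (8, 37, 19)}
π_{A} gives {20, 8}.

{20, 8}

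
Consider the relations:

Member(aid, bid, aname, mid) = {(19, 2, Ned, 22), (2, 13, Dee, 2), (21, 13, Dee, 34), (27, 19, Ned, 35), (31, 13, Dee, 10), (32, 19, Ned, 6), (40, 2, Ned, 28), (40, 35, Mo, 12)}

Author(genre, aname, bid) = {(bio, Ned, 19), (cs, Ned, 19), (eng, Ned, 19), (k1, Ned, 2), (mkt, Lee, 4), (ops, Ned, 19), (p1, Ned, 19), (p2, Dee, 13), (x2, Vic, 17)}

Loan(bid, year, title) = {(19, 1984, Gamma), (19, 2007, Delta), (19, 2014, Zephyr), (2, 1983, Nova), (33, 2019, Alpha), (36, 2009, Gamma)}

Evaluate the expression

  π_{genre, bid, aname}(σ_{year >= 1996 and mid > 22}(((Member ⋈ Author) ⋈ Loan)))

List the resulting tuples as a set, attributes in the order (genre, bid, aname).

Joining Member and Author on bid, aname yields {(19, 2, Ned, 22, k1), (2, 13, Dee, 2, p2), (21, 13, Dee, 34, p2), (27, 19, Ned, 35, bio), (27, 19, Ned, 35, cs), (27, 19, Ned, 35, eng), (27, 19, Ned, 35, ops), (27, 19, Ned, 35, p1), (31, 13, Dee, 10, p2), (32, 19, Ned, 6, bio), (32, 19, Ned, 6, cs), (32, 19, Ned, 6, eng), (32, 19, Ned, 6, ops), (32, 19, Ned, 6, p1), (40, 2, Ned, 28, k1)}.
Joining (Member ⋈ Author) and Loan on bid yields {(19, 2, Ned, 22, k1, 1983, Nova), (27, 19, Ned, 35, bio, 1984, Gamma), (27, 19, Ned, 35, bio, 2007, Delta), (27, 19, Ned, 35, bio, 2014, Zephyr), (27, 19, Ned, 35, cs, 1984, Gamma), (27, 19, Ned, 35, cs, 2007, Delta), (27, 19, Ned, 35, cs, 2014, Zephyr), (27, 19, Ned, 35, eng, 1984, Gamma), (27, 19, Ned, 35, eng, 2007, Delta), (27, 19, Ned, 35, eng, 2014, Zephyr), (27, 19, Ned, 35, ops, 1984, Gamma), (27, 19, Ned, 35, ops, 2007, Delta), (27, 19, Ned, 35, ops, 2014, Zephyr), (27, 19, Ned, 35, p1, 1984, Gamma), (27, 19, Ned, 35, p1, 2007, Delta), (27, 19, Ned, 35, p1, 2014, Zephyr), (32, 19, Ned, 6, bio, 1984, Gamma), (32, 19, Ned, 6, bio, 2007, Delta), (32, 19, Ned, 6, bio, 2014, Zephyr), (32, 19, Ned, 6, cs, 1984, Gamma), (32, 19, Ned, 6, cs, 2007, Delta), (32, 19, Ned, 6, cs, 2014, Zephyr), (32, 19, Ned, 6, eng, 1984, Gamma), (32, 19, Ned, 6, eng, 2007, Delta), (32, 19, Ned, 6, eng, 2014, Zephyr), (32, 19, Ned, 6, ops, 1984, Gamma), (32, 19, Ned, 6, ops, 2007, Delta), (32, 19, Ned, 6, ops, 2014, Zephyr), (32, 19, Ned, 6, p1, 1984, Gamma), (32, 19, Ned, 6, p1, 2007, Delta), (32, 19, Ned, 6, p1, 2014, Zephyr), (40, 2, Ned, 28, k1, 1983, Nova)}.
Selection year >= 1996 and mid > 22: {(27, 19, Ned, 35, bio, 2007, Delta), (27, 19, Ned, 35, bio, 2014, Zephyr), (27, 19, Ned, 35, cs, 2007, Delta), (27, 19, Ned, 35, cs, 2014, Zephyr), (27, 19, Ned, 35, eng, 2007, Delta), (27, 19, Ned, 35, eng, 2014, Zephyr), (27, 19, Ned, 35, ops, 2007, Delta), (27, 19, Ned, 35, ops, 2014, Zephyr), (27, 19, Ned, 35, p1, 2007, Delta), (27, 19, Ned, 35, p1, 2014, Zephyr)}
Projecting to genre, bid, aname (5 duplicate(s) eliminated): {(bio, 19, Ned), (cs, 19, Ned), (eng, 19, Ned), (ops, 19, Ned), (p1, 19, Ned)}

{(bio, 19, Ned), (cs, 19, Ned), (eng, 19, Ned), (ops, 19, Ned), (p1, 19, Ned)}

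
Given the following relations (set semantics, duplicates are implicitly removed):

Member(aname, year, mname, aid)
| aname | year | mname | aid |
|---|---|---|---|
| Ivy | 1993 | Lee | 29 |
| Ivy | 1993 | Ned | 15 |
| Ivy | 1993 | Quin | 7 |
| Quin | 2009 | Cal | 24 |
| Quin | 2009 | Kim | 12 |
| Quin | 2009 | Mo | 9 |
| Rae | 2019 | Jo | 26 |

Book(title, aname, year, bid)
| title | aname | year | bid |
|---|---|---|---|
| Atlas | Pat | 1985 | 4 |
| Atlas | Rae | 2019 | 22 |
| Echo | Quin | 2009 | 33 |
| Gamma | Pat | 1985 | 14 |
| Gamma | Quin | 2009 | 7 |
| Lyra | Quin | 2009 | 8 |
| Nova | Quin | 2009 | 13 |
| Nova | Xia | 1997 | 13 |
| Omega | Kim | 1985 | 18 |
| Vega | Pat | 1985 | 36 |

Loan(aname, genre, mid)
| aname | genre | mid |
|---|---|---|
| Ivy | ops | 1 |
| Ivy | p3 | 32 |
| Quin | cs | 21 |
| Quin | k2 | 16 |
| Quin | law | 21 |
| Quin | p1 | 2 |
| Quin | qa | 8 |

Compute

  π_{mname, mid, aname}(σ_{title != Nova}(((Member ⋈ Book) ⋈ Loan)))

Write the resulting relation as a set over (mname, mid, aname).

{(Cal, 16, Quin), (Cal, 2, Quin), (Cal, 21, Quin), (Cal, 8, Quin), (Kim, 16, Quin), (Kim, 2, Quin), (Kim, 21, Quin), (Kim, 8, Quin), (Mo, 16, Quin), (Mo, 2, Quin), (Mo, 21, Quin), (Mo, 8, Quin)}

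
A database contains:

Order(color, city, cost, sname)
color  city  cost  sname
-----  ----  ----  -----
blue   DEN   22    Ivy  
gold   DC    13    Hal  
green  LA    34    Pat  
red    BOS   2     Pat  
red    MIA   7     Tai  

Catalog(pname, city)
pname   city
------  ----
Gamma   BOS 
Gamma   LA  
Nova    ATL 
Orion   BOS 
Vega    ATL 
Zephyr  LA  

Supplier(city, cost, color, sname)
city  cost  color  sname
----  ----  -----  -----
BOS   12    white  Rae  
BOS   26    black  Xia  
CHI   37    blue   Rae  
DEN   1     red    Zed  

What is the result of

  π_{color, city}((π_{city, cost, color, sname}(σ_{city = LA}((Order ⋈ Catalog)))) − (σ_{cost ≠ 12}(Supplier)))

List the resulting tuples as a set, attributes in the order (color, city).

{(green, LA)}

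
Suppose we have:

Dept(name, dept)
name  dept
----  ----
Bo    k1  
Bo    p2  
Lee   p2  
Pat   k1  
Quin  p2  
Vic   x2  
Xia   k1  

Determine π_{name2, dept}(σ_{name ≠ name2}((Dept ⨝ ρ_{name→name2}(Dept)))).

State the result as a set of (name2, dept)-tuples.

ρ[name→name2]: schema becomes (name2, dept); tuples unchanged.
Joining Dept and ρ_{name→name2}(Dept) on dept yields {(Bo, k1, Bo), (Bo, k1, Pat), (Bo, k1, Xia), (Bo, p2, Bo), (Bo, p2, Lee), (Bo, p2, Quin), (Lee, p2, Bo), (Lee, p2, Lee), (Lee, p2, Quin), (Pat, k1, Bo), (Pat, k1, Pat), (Pat, k1, Xia), (Quin, p2, Bo), (Quin, p2, Lee), (Quin, p2, Quin), (Vic, x2, Vic), (Xia, k1, Bo), (Xia, k1, Pat), (Xia, k1, Xia)}.
Apply σ_{name ≠ name2}; surviving tuples: {(Bo, k1, Pat), (Bo, k1, Xia), (Bo, p2, Lee), (Bo, p2, Quin), (Lee, p2, Bo), (Lee, p2, Quin), (Pat, k1, Bo), (Pat, k1, Xia), (Quin, p2, Bo), (Quin, p2, Lee), (Xia, k1, Bo), (Xia, k1, Pat)}
Keep only column(s) name2, dept (6 duplicate(s) eliminated): {(Bo, k1), (Bo, p2), (Lee, p2), (Pat, k1), (Quin, p2), (Xia, k1)}

{(Bo, k1), (Bo, p2), (Lee, p2), (Pat, k1), (Quin, p2), (Xia, k1)}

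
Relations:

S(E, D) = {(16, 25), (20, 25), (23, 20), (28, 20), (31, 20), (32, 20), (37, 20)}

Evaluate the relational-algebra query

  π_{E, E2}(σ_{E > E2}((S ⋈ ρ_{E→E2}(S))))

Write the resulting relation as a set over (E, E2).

{(20, 16), (28, 23), (31, 23), (31, 28), (32, 23), (32, 28), (32, 31), (37, 23), (37, 28), (37, 31), (37, 32)}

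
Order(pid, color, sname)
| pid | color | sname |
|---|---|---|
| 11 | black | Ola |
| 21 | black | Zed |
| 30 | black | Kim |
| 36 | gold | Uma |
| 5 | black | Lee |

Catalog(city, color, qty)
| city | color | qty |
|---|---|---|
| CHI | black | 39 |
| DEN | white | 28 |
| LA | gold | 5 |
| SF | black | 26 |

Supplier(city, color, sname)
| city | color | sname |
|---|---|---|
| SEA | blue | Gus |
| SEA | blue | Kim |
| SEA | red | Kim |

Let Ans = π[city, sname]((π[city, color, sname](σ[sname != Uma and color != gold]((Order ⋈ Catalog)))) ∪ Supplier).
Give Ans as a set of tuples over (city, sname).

{(CHI, Kim), (CHI, Lee), (CHI, Ola), (CHI, Zed), (SEA, Gus), (SEA, Kim), (SF, Kim), (SF, Lee), (SF, Ola), (SF, Zed)}

Joining Order and Catalog on color yields {(11, black, Ola, CHI, 39), (11, black, Ola, SF, 26), (21, black, Zed, CHI, 39), (21, black, Zed, SF, 26), (30, black, Kim, CHI, 39), (30, black, Kim, SF, 26), (36, gold, Uma, LA, 5), (5, black, Lee, CHI, 39), (5, black, Lee, SF, 26)}.
Selection sname != Uma and color != gold: {(11, black, Ola, CHI, 39), (11, black, Ola, SF, 26), (21, black, Zed, CHI, 39), (21, black, Zed, SF, 26), (30, black, Kim, CHI, 39), (30, black, Kim, SF, 26), (5, black, Lee, CHI, 39), (5, black, Lee, SF, 26)}
π_{city, color, sname} gives {(CHI, black, Kim), (CHI, black, Lee), (CHI, black, Ola), (CHI, black, Zed), (SF, black, Kim), (SF, black, Lee), (SF, black, Ola), (SF, black, Zed)}.
Union: {(CHI, black, Kim), (CHI, black, Lee), (CHI, black, Ola), (CHI, black, Zed), (SF, black, Kim), (SF, black, Lee), (SF, black, Ola), (SF, black, Zed)} with {(SEA, blue, Gus), (SEA, blue, Kim), (SEA, red, Kim)} → {(CHI, black, Kim), (CHI, black, Lee), (CHI, black, Ola), (CHI, black, Zed), (SEA, blue, Gus), (SEA, blue, Kim), (SEA, red, Kim), (SF, black, Kim), (SF, black, Lee), (SF, black, Ola), (SF, black, Zed)}
π_{city, sname} gives {(CHI, Kim), (CHI, Lee), (CHI, Ola), (CHI, Zed), (SEA, Gus), (SEA, Kim), (SF, Kim), (SF, Lee), (SF, Ola), (SF, Zed)} (1 duplicate(s) eliminated).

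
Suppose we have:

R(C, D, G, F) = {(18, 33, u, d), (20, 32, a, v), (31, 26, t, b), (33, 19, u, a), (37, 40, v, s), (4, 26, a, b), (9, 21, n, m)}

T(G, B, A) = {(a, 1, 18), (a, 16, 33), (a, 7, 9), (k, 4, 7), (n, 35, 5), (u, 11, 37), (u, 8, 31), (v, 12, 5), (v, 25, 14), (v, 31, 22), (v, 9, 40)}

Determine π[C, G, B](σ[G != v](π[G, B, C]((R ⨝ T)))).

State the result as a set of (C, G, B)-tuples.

{(18, u, 11), (18, u, 8), (20, a, 1), (20, a, 16), (20, a, 7), (33, u, 11), (33, u, 8), (4, a, 1), (4, a, 16), (4, a, 7), (9, n, 35)}

Natural join on G: {(18, 33, u, d, 11, 37), (18, 33, u, d, 8, 31), (20, 32, a, v, 1, 18), (20, 32, a, v, 16, 33), (20, 32, a, v, 7, 9), (33, 19, u, a, 11, 37), (33, 19, u, a, 8, 31), (37, 40, v, s, 12, 5), (37, 40, v, s, 25, 14), (37, 40, v, s, 31, 22), (37, 40, v, s, 9, 40), (4, 26, a, b, 1, 18), (4, 26, a, b, 16, 33), (4, 26, a, b, 7, 9), (9, 21, n, m, 35, 5)}
Projecting to G, B, C: {(a, 1, 20), (a, 1, 4), (a, 16, 20), (a, 16, 4), (a, 7, 20), (a, 7, 4), (n, 35, 9), (u, 11, 18), (u, 11, 33), (u, 8, 18), (u, 8, 33), (v, 12, 37), (v, 25, 37), (v, 31, 37), (v, 9, 37)}
σ[G != v]: keep tuples satisfying G != v → {(a, 1, 20), (a, 1, 4), (a, 16, 20), (a, 16, 4), (a, 7, 20), (a, 7, 4), (n, 35, 9), (u, 11, 18), (u, 11, 33), (u, 8, 18), (u, 8, 33)}
Projecting to C, G, B: {(18, u, 11), (18, u, 8), (20, a, 1), (20, a, 16), (20, a, 7), (33, u, 11), (33, u, 8), (4, a, 1), (4, a, 16), (4, a, 7), (9, n, 35)}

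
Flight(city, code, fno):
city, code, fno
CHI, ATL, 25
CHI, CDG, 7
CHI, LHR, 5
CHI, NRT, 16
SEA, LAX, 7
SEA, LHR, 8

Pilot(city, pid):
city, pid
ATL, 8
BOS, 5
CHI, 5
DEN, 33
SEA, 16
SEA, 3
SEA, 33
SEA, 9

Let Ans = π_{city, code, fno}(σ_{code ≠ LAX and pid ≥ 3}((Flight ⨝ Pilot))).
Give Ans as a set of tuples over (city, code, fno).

{(CHI, ATL, 25), (CHI, CDG, 7), (CHI, LHR, 5), (CHI, NRT, 16), (SEA, LHR, 8)}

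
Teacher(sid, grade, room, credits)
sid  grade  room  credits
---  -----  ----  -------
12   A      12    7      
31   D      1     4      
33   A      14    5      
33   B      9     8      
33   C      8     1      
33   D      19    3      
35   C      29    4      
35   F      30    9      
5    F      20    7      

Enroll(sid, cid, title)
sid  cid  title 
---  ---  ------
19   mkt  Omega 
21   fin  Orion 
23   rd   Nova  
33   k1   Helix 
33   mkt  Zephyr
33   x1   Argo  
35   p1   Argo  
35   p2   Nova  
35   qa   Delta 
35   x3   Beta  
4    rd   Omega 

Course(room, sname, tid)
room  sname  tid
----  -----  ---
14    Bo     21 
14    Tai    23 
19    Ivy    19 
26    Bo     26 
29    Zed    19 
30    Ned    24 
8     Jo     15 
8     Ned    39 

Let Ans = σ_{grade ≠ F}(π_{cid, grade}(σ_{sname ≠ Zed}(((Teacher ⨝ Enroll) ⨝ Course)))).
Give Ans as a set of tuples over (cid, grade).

Natural join on sid: {(33, A, 14, 5, k1, Helix), (33, A, 14, 5, mkt, Zephyr), (33, A, 14, 5, x1, Argo), (33, B, 9, 8, k1, Helix), (33, B, 9, 8, mkt, Zephyr), (33, B, 9, 8, x1, Argo), (33, C, 8, 1, k1, Helix), (33, C, 8, 1, mkt, Zephyr), (33, C, 8, 1, x1, Argo), (33, D, 19, 3, k1, Helix), (33, D, 19, 3, mkt, Zephyr), (33, D, 19, 3, x1, Argo), (35, C, 29, 4, p1, Argo), (35, C, 29, 4, p2, Nova), (35, C, 29, 4, qa, Delta), (35, C, 29, 4, x3, Beta), (35, F, 30, 9, p1, Argo), (35, F, 30, 9, p2, Nova), (35, F, 30, 9, qa, Delta), (35, F, 30, 9, x3, Beta)}
Natural join on room: {(33, A, 14, 5, k1, Helix, Bo, 21), (33, A, 14, 5, k1, Helix, Tai, 23), (33, A, 14, 5, mkt, Zephyr, Bo, 21), (33, A, 14, 5, mkt, Zephyr, Tai, 23), (33, A, 14, 5, x1, Argo, Bo, 21), (33, A, 14, 5, x1, Argo, Tai, 23), (33, C, 8, 1, k1, Helix, Jo, 15), (33, C, 8, 1, k1, Helix, Ned, 39), (33, C, 8, 1, mkt, Zephyr, Jo, 15), (33, C, 8, 1, mkt, Zephyr, Ned, 39), (33, C, 8, 1, x1, Argo, Jo, 15), (33, C, 8, 1, x1, Argo, Ned, 39), (33, D, 19, 3, k1, Helix, Ivy, 19), (33, D, 19, 3, mkt, Zephyr, Ivy, 19), (33, D, 19, 3, x1, Argo, Ivy, 19), (35, C, 29, 4, p1, Argo, Zed, 19), (35, C, 29, 4, p2, Nova, Zed, 19), (35, C, 29, 4, qa, Delta, Zed, 19), (35, C, 29, 4, x3, Beta, Zed, 19), (35, F, 30, 9, p1, Argo, Ned, 24), (35, F, 30, 9, p2, Nova, Ned, 24), (35, F, 30, 9, qa, Delta, Ned, 24), (35, F, 30, 9, x3, Beta, Ned, 24)}
σ[sname ≠ Zed]: keep tuples satisfying sname ≠ Zed → {(33, A, 14, 5, k1, Helix, Bo, 21), (33, A, 14, 5, k1, Helix, Tai, 23), (33, A, 14, 5, mkt, Zephyr, Bo, 21), (33, A, 14, 5, mkt, Zephyr, Tai, 23), (33, A, 14, 5, x1, Argo, Bo, 21), (33, A, 14, 5, x1, Argo, Tai, 23), (33, C, 8, 1, k1, Helix, Jo, 15), (33, C, 8, 1, k1, Helix, Ned, 39), (33, C, 8, 1, mkt, Zephyr, Jo, 15), (33, C, 8, 1, mkt, Zephyr, Ned, 39), (33, C, 8, 1, x1, Argo, Jo, 15), (33, C, 8, 1, x1, Argo, Ned, 39), (33, D, 19, 3, k1, Helix, Ivy, 19), (33, D, 19, 3, mkt, Zephyr, Ivy, 19), (33, D, 19, 3, x1, Argo, Ivy, 19), (35, F, 30, 9, p1, Argo, Ned, 24), (35, F, 30, 9, p2, Nova, Ned, 24), (35, F, 30, 9, qa, Delta, Ned, 24), (35, F, 30, 9, x3, Beta, Ned, 24)}
π_{cid, grade} gives {(k1, A), (k1, C), (k1, D), (mkt, A), (mkt, C), (mkt, D), (p1, F), (p2, F), (qa, F), (x1, A), (x1, C), (x1, D), (x3, F)} (6 duplicate(s) eliminated).
σ[grade ≠ F]: keep tuples satisfying grade ≠ F → {(k1, A), (k1, C), (k1, D), (mkt, A), (mkt, C), (mkt, D), (x1, A), (x1, C), (x1, D)}

{(k1, A), (k1, C), (k1, D), (mkt, A), (mkt, C), (mkt, D), (x1, A), (x1, C), (x1, D)}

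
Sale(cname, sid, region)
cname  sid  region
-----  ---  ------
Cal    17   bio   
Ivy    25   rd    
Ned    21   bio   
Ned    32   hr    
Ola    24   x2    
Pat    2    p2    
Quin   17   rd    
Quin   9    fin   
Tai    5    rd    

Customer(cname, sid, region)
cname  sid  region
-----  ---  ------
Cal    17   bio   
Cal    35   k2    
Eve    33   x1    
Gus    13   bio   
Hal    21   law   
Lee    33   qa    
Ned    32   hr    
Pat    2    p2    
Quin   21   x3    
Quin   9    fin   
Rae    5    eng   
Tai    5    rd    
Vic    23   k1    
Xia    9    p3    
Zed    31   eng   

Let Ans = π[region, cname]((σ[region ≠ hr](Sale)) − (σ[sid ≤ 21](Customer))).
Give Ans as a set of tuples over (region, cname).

{(bio, Ned), (rd, Ivy), (rd, Quin), (x2, Ola)}

Selection region ≠ hr: {(Cal, 17, bio), (Ivy, 25, rd), (Ned, 21, bio), (Ola, 24, x2), (Pat, 2, p2), (Quin, 17, rd), (Quin, 9, fin), (Tai, 5, rd)}
Selection sid ≤ 21: {(Cal, 17, bio), (Gus, 13, bio), (Hal, 21, law), (Pat, 2, p2), (Quin, 21, x3), (Quin, 9, fin), (Rae, 5, eng), (Tai, 5, rd), (Xia, 9, p3)}
Difference: {(Cal, 17, bio), (Ivy, 25, rd), (Ned, 21, bio), (Ola, 24, x2), (Pat, 2, p2), (Quin, 17, rd), (Quin, 9, fin), (Tai, 5, rd)} with {(Cal, 17, bio), (Gus, 13, bio), (Hal, 21, law), (Pat, 2, p2), (Quin, 21, x3), (Quin, 9, fin), (Rae, 5, eng), (Tai, 5, rd), (Xia, 9, p3)} → {(Ivy, 25, rd), (Ned, 21, bio), (Ola, 24, x2), (Quin, 17, rd)}
π[region, cname]: project onto (region, cname) → {(bio, Ned), (rd, Ivy), (rd, Quin), (x2, Ola)}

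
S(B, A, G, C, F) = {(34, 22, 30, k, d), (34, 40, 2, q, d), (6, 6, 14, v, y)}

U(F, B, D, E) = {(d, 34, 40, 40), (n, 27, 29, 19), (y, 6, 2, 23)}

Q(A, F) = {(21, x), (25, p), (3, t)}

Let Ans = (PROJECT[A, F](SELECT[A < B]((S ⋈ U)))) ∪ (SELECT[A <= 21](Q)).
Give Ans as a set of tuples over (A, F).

Natural join on B, F: {(34, 22, 30, k, d, 40, 40), (34, 40, 2, q, d, 40, 40), (6, 6, 14, v, y, 2, 23)}
Apply σ_{A < B}; surviving tuples: {(34, 22, 30, k, d, 40, 40)}
π_{A, F} gives {(22, d)}.
Apply σ_{A <= 21}; surviving tuples: {(21, x), (3, t)}
Taking the union: {(21, x), (22, d), (3, t)}

{(21, x), (22, d), (3, t)}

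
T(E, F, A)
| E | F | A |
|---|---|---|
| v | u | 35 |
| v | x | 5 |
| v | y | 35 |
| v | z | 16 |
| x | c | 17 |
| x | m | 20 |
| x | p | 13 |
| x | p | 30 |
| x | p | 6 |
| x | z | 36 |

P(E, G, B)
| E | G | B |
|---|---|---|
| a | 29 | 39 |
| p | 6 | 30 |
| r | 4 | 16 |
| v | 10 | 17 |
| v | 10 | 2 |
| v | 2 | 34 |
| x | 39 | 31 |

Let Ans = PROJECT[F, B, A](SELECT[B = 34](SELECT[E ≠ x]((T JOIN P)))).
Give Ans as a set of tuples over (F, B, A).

Joining T and P on E yields {(v, u, 35, 10, 17), (v, u, 35, 10, 2), (v, u, 35, 2, 34), (v, x, 5, 10, 17), (v, x, 5, 10, 2), (v, x, 5, 2, 34), (v, y, 35, 10, 17), (v, y, 35, 10, 2), (v, y, 35, 2, 34), (v, z, 16, 10, 17), (v, z, 16, 10, 2), (v, z, 16, 2, 34), (x, c, 17, 39, 31), (x, m, 20, 39, 31), (x, p, 13, 39, 31), (x, p, 30, 39, 31), (x, p, 6, 39, 31), (x, z, 36, 39, 31)}.
Apply σ_{E ≠ x}; surviving tuples: {(v, u, 35, 10, 17), (v, u, 35, 10, 2), (v, u, 35, 2, 34), (v, x, 5, 10, 17), (v, x, 5, 10, 2), (v, x, 5, 2, 34), (v, y, 35, 10, 17), (v, y, 35, 10, 2), (v, y, 35, 2, 34), (v, z, 16, 10, 17), (v, z, 16, 10, 2), (v, z, 16, 2, 34)}
Apply σ_{B = 34}; surviving tuples: {(v, u, 35, 2, 34), (v, x, 5, 2, 34), (v, y, 35, 2, 34), (v, z, 16, 2, 34)}
Projecting to F, B, A: {(u, 34, 35), (x, 34, 5), (y, 34, 35), (z, 34, 16)}

{(u, 34, 35), (x, 34, 5), (y, 34, 35), (z, 34, 16)}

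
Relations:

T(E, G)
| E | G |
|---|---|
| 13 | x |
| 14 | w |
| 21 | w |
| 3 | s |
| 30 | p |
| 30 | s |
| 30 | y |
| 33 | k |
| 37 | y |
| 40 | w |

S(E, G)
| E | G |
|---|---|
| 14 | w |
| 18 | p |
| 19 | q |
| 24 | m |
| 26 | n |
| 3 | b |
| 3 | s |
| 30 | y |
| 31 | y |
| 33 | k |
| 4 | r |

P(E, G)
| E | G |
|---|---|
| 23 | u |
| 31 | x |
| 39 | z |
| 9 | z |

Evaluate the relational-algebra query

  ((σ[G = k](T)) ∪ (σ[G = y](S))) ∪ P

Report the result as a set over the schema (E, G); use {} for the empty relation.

{(23, u), (30, y), (31, x), (31, y), (33, k), (39, z), (9, z)}

Selection G = k: {(33, k)}
Selection G = y: {(30, y), (31, y)}
Set union of the two operands is {(30, y), (31, y), (33, k)}.
Set union of the two operands is {(23, u), (30, y), (31, x), (31, y), (33, k), (39, z), (9, z)}.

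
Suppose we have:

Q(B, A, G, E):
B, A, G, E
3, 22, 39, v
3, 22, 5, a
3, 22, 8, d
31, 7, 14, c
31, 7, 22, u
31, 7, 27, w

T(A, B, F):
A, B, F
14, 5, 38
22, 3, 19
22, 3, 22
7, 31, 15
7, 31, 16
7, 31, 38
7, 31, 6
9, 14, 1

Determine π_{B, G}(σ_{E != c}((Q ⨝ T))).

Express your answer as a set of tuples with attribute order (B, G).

Q ⋈ T (natural join on B, A): {(3, 22, 39, v, 19), (3, 22, 39, v, 22), (3, 22, 5, a, 19), (3, 22, 5, a, 22), (3, 22, 8, d, 19), (3, 22, 8, d, 22), (31, 7, 14, c, 15), (31, 7, 14, c, 16), (31, 7, 14, c, 38), (31, 7, 14, c, 6), (31, 7, 22, u, 15), (31, 7, 22, u, 16), (31, 7, 22, u, 38), (31, 7, 22, u, 6), (31, 7, 27, w, 15), (31, 7, 27, w, 16), (31, 7, 27, w, 38), (31, 7, 27, w, 6)}
Filtering on E != c leaves {(3, 22, 39, v, 19), (3, 22, 39, v, 22), (3, 22, 5, a, 19), (3, 22, 5, a, 22), (3, 22, 8, d, 19), (3, 22, 8, d, 22), (31, 7, 22, u, 15), (31, 7, 22, u, 16), (31, 7, 22, u, 38), (31, 7, 22, u, 6), (31, 7, 27, w, 15), (31, 7, 27, w, 16), (31, 7, 27, w, 38), (31, 7, 27, w, 6)}.
Keep only column(s) B, G (9 duplicate(s) eliminated): {(3, 39), (3, 5), (3, 8), (31, 22), (31, 27)}

{(3, 39), (3, 5), (3, 8), (31, 22), (31, 27)}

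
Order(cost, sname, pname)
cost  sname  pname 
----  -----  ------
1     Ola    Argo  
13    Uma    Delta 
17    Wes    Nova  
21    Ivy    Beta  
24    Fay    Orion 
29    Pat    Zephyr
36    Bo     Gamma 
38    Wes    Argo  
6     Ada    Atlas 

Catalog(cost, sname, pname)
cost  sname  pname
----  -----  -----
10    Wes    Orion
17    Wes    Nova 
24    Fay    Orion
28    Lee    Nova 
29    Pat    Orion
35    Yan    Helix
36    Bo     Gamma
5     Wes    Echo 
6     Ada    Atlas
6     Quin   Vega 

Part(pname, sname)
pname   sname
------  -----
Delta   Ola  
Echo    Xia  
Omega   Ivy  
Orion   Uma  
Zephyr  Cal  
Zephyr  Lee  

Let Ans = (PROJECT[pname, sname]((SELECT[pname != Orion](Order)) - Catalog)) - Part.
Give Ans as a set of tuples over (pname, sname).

Apply σ_{pname != Orion}; surviving tuples: {(1, Ola, Argo), (13, Uma, Delta), (17, Wes, Nova), (21, Ivy, Beta), (29, Pat, Zephyr), (36, Bo, Gamma), (38, Wes, Argo), (6, Ada, Atlas)}
Difference: {(1, Ola, Argo), (13, Uma, Delta), (17, Wes, Nova), (21, Ivy, Beta), (29, Pat, Zephyr), (36, Bo, Gamma), (38, Wes, Argo), (6, Ada, Atlas)} with {(10, Wes, Orion), (17, Wes, Nova), (24, Fay, Orion), (28, Lee, Nova), (29, Pat, Orion), (35, Yan, Helix), (36, Bo, Gamma), (5, Wes, Echo), (6, Ada, Atlas), (6, Quin, Vega)} → {(1, Ola, Argo), (13, Uma, Delta), (21, Ivy, Beta), (29, Pat, Zephyr), (38, Wes, Argo)}
Keep only column(s) pname, sname: {(Argo, Ola), (Argo, Wes), (Beta, Ivy), (Delta, Uma), (Zephyr, Pat)}
Difference: {(Argo, Ola), (Argo, Wes), (Beta, Ivy), (Delta, Uma), (Zephyr, Pat)} with {(Delta, Ola), (Echo, Xia), (Omega, Ivy), (Orion, Uma), (Zephyr, Cal), (Zephyr, Lee)} → {(Argo, Ola), (Argo, Wes), (Beta, Ivy), (Delta, Uma), (Zephyr, Pat)}

{(Argo, Ola), (Argo, Wes), (Beta, Ivy), (Delta, Uma), (Zephyr, Pat)}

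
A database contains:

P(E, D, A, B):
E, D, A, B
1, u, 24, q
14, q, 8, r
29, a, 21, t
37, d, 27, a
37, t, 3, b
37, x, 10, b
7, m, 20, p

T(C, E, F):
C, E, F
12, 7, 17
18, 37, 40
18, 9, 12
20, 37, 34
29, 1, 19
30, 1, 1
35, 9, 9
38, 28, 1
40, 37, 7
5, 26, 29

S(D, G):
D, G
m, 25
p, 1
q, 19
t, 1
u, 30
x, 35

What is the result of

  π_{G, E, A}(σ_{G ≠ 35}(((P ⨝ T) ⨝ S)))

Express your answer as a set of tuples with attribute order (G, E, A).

P ⋈ T (natural join on E): {(1, u, 24, q, 29, 19), (1, u, 24, q, 30, 1), (37, d, 27, a, 18, 40), (37, d, 27, a, 20, 34), (37, d, 27, a, 40, 7), (37, t, 3, b, 18, 40), (37, t, 3, b, 20, 34), (37, t, 3, b, 40, 7), (37, x, 10, b, 18, 40), (37, x, 10, b, 20, 34), (37, x, 10, b, 40, 7), (7, m, 20, p, 12, 17)}
(P ⨝ T) ⋈ S (natural join on D): {(1, u, 24, q, 29, 19, 30), (1, u, 24, q, 30, 1, 30), (37, t, 3, b, 18, 40, 1), (37, t, 3, b, 20, 34, 1), (37, t, 3, b, 40, 7, 1), (37, x, 10, b, 18, 40, 35), (37, x, 10, b, 20, 34, 35), (37, x, 10, b, 40, 7, 35), (7, m, 20, p, 12, 17, 25)}
Apply σ_{G ≠ 35}; surviving tuples: {(1, u, 24, q, 29, 19, 30), (1, u, 24, q, 30, 1, 30), (37, t, 3, b, 18, 40, 1), (37, t, 3, b, 20, 34, 1), (37, t, 3, b, 40, 7, 1), (7, m, 20, p, 12, 17, 25)}
π_{G, E, A} gives {(1, 37, 3), (25, 7, 20), (30, 1, 24)} (3 duplicate(s) eliminated).

{(1, 37, 3), (25, 7, 20), (30, 1, 24)}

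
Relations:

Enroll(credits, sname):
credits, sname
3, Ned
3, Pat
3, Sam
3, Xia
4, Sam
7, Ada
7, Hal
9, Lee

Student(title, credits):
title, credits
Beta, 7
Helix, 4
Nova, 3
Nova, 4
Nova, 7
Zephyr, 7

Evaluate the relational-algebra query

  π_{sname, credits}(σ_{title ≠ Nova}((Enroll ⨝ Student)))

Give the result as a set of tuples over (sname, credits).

{(Ada, 7), (Hal, 7), (Sam, 4)}

Joining Enroll and Student on credits yields {(3, Ned, Nova), (3, Pat, Nova), (3, Sam, Nova), (3, Xia, Nova), (4, Sam, Helix), (4, Sam, Nova), (7, Ada, Beta), (7, Ada, Nova), (7, Ada, Zephyr), (7, Hal, Beta), (7, Hal, Nova), (7, Hal, Zephyr)}.
Selection title ≠ Nova: {(4, Sam, Helix), (7, Ada, Beta), (7, Ada, Zephyr), (7, Hal, Beta), (7, Hal, Zephyr)}
Projecting to sname, credits (2 duplicate(s) eliminated): {(Ada, 7), (Hal, 7), (Sam, 4)}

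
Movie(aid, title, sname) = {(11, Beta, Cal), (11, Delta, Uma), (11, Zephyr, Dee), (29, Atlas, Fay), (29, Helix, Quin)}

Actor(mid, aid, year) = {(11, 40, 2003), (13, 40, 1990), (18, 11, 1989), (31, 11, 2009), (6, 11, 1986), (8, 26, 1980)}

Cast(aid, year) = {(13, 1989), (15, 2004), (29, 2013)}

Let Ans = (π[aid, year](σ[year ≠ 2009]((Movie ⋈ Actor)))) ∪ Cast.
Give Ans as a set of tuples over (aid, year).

{(11, 1986), (11, 1989), (13, 1989), (15, 2004), (29, 2013)}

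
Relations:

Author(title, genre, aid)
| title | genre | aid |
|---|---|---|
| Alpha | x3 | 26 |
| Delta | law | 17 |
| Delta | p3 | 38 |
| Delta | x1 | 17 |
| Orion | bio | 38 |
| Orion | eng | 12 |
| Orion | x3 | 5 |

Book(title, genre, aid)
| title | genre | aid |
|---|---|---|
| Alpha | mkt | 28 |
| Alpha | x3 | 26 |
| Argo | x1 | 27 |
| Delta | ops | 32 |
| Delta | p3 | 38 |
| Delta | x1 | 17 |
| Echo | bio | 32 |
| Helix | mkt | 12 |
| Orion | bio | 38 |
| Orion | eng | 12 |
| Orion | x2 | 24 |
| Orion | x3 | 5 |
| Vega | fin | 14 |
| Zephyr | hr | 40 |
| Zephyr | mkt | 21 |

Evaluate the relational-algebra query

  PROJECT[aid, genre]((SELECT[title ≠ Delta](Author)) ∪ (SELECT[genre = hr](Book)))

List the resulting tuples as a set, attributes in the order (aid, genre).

Selection title ≠ Delta: {(Alpha, x3, 26), (Orion, bio, 38), (Orion, eng, 12), (Orion, x3, 5)}
Selection genre = hr: {(Zephyr, hr, 40)}
Union: {(Alpha, x3, 26), (Orion, bio, 38), (Orion, eng, 12), (Orion, x3, 5)} with {(Zephyr, hr, 40)} → {(Alpha, x3, 26), (Orion, bio, 38), (Orion, eng, 12), (Orion, x3, 5), (Zephyr, hr, 40)}
π[aid, genre]: project onto (aid, genre) → {(12, eng), (26, x3), (38, bio), (40, hr), (5, x3)}

{(12, eng), (26, x3), (38, bio), (40, hr), (5, x3)}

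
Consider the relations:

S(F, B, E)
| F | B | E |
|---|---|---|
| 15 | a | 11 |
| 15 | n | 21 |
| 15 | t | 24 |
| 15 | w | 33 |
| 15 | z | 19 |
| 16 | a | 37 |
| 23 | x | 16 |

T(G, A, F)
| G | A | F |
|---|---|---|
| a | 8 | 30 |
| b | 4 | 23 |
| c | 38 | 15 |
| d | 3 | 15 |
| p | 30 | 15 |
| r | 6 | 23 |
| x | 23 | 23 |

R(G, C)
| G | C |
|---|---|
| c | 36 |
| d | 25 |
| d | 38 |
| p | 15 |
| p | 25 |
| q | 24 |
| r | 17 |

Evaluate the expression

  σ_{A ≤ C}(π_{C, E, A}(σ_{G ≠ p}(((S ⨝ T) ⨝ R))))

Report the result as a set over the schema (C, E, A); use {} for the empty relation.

{(17, 16, 6), (25, 11, 3), (25, 19, 3), (25, 21, 3), (25, 24, 3), (25, 33, 3), (38, 11, 3), (38, 19, 3), (38, 21, 3), (38, 24, 3), (38, 33, 3)}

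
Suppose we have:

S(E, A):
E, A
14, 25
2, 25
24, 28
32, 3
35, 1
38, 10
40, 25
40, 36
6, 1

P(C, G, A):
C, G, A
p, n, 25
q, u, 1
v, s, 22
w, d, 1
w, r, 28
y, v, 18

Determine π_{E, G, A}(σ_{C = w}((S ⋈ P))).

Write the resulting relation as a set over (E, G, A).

{(24, r, 28), (35, d, 1), (6, d, 1)}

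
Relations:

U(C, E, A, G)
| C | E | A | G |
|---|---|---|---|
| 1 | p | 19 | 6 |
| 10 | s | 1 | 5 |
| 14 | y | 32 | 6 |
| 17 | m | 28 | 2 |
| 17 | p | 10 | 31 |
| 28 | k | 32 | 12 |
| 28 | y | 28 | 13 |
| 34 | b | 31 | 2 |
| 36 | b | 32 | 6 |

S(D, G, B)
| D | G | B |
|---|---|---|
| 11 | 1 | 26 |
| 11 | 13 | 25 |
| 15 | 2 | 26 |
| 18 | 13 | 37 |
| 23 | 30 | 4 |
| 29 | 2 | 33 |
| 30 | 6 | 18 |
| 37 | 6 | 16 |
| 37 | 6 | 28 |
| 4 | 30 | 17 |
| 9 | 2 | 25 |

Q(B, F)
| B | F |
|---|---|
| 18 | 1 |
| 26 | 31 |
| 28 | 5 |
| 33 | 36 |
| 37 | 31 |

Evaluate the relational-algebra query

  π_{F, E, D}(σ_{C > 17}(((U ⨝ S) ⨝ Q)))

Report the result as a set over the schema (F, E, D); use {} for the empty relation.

U ⋈ S (natural join on G): {(1, p, 19, 6, 30, 18), (1, p, 19, 6, 37, 16), (1, p, 19, 6, 37, 28), (14, y, 32, 6, 30, 18), (14, y, 32, 6, 37, 16), (14, y, 32, 6, 37, 28), (17, m, 28, 2, 15, 26), (17, m, 28, 2, 29, 33), (17, m, 28, 2, 9, 25), (28, y, 28, 13, 11, 25), (28, y, 28, 13, 18, 37), (34, b, 31, 2, 15, 26), (34, b, 31, 2, 29, 33), (34, b, 31, 2, 9, 25), (36, b, 32, 6, 30, 18), (36, b, 32, 6, 37, 16), (36, b, 32, 6, 37, 28)}
(U ⨝ S) ⋈ Q (natural join on B): {(1, p, 19, 6, 30, 18, 1), (1, p, 19, 6, 37, 28, 5), (14, y, 32, 6, 30, 18, 1), (14, y, 32, 6, 37, 28, 5), (17, m, 28, 2, 15, 26, 31), (17, m, 28, 2, 29, 33, 36), (28, y, 28, 13, 18, 37, 31), (34, b, 31, 2, 15, 26, 31), (34, b, 31, 2, 29, 33, 36), (36, b, 32, 6, 30, 18, 1), (36, b, 32, 6, 37, 28, 5)}
Filtering on C > 17 leaves {(28, y, 28, 13, 18, 37, 31), (34, b, 31, 2, 15, 26, 31), (34, b, 31, 2, 29, 33, 36), (36, b, 32, 6, 30, 18, 1), (36, b, 32, 6, 37, 28, 5)}.
π_{F, E, D} gives {(1, b, 30), (31, b, 15), (31, y, 18), (36, b, 29), (5, b, 37)}.

{(1, b, 30), (31, b, 15), (31, y, 18), (36, b, 29), (5, b, 37)}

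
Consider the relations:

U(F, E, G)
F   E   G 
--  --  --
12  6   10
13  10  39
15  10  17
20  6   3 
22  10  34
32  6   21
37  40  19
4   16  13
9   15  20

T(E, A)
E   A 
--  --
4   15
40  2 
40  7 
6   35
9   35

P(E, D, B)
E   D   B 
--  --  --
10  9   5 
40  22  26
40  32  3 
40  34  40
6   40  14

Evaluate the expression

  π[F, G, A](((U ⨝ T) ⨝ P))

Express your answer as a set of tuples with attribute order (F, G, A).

Natural join on E: {(12, 6, 10, 35), (20, 6, 3, 35), (32, 6, 21, 35), (37, 40, 19, 2), (37, 40, 19, 7)}
Natural join on E: {(12, 6, 10, 35, 40, 14), (20, 6, 3, 35, 40, 14), (32, 6, 21, 35, 40, 14), (37, 40, 19, 2, 22, 26), (37, 40, 19, 2, 32, 3), (37, 40, 19, 2, 34, 40), (37, 40, 19, 7, 22, 26), (37, 40, 19, 7, 32, 3), (37, 40, 19, 7, 34, 40)}
Projecting to F, G, A (4 duplicate(s) eliminated): {(12, 10, 35), (20, 3, 35), (32, 21, 35), (37, 19, 2), (37, 19, 7)}

{(12, 10, 35), (20, 3, 35), (32, 21, 35), (37, 19, 2), (37, 19, 7)}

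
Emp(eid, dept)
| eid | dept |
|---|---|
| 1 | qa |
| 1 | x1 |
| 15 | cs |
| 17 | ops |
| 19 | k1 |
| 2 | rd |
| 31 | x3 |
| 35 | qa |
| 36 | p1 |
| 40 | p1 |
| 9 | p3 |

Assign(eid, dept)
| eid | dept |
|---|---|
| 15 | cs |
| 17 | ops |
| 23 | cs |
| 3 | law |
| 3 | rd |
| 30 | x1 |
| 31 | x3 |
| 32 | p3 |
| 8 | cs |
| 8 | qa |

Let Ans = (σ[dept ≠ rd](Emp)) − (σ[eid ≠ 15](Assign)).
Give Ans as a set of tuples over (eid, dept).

{(1, qa), (1, x1), (15, cs), (19, k1), (35, qa), (36, p1), (40, p1), (9, p3)}

Selection dept ≠ rd: {(1, qa), (1, x1), (15, cs), (17, ops), (19, k1), (31, x3), (35, qa), (36, p1), (40, p1), (9, p3)}
Selection eid ≠ 15: {(17, ops), (23, cs), (3, law), (3, rd), (30, x1), (31, x3), (32, p3), (8, cs), (8, qa)}
Taking the difference: {(1, qa), (1, x1), (15, cs), (19, k1), (35, qa), (36, p1), (40, p1), (9, p3)}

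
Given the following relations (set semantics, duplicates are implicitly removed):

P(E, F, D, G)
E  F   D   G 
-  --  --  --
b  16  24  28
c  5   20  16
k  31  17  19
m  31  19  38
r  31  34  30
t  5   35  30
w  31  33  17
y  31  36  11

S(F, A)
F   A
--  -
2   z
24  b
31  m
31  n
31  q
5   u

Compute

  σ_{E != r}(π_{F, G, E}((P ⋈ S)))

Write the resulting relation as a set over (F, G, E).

P ⋈ S (natural join on F): {(c, 5, 20, 16, u), (k, 31, 17, 19, m), (k, 31, 17, 19, n), (k, 31, 17, 19, q), (m, 31, 19, 38, m), (m, 31, 19, 38, n), (m, 31, 19, 38, q), (r, 31, 34, 30, m), (r, 31, 34, 30, n), (r, 31, 34, 30, q), (t, 5, 35, 30, u), (w, 31, 33, 17, m), (w, 31, 33, 17, n), (w, 31, 33, 17, q), (y, 31, 36, 11, m), (y, 31, 36, 11, n), (y, 31, 36, 11, q)}
π[F, G, E]: project onto (F, G, E) (10 duplicate(s) eliminated) → {(31, 11, y), (31, 17, w), (31, 19, k), (31, 30, r), (31, 38, m), (5, 16, c), (5, 30, t)}
Apply σ_{E != r}; surviving tuples: {(31, 11, y), (31, 17, w), (31, 19, k), (31, 38, m), (5, 16, c), (5, 30, t)}

{(31, 11, y), (31, 17, w), (31, 19, k), (31, 38, m), (5, 16, c), (5, 30, t)}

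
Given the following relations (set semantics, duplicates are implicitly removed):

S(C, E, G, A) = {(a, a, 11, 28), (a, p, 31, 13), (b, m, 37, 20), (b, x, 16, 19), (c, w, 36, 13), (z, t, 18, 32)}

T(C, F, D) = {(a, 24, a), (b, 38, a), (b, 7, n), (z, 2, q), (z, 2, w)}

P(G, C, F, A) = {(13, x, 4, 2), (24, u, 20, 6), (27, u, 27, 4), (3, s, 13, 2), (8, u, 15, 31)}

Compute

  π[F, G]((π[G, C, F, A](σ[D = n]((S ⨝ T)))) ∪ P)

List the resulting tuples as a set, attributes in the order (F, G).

S ⋈ T (natural join on C): {(a, a, 11, 28, 24, a), (a, p, 31, 13, 24, a), (b, m, 37, 20, 38, a), (b, m, 37, 20, 7, n), (b, x, 16, 19, 38, a), (b, x, 16, 19, 7, n), (z, t, 18, 32, 2, q), (z, t, 18, 32, 2, w)}
Selection D = n: {(b, m, 37, 20, 7, n), (b, x, 16, 19, 7, n)}
Keep only column(s) G, C, F, A: {(16, b, 7, 19), (37, b, 7, 20)}
Union: {(16, b, 7, 19), (37, b, 7, 20)} with {(13, x, 4, 2), (24, u, 20, 6), (27, u, 27, 4), (3, s, 13, 2), (8, u, 15, 31)} → {(13, x, 4, 2), (16, b, 7, 19), (24, u, 20, 6), (27, u, 27, 4), (3, s, 13, 2), (37, b, 7, 20), (8, u, 15, 31)}
Keep only column(s) F, G: {(13, 3), (15, 8), (20, 24), (27, 27), (4, 13), (7, 16), (7, 37)}

{(13, 3), (15, 8), (20, 24), (27, 27), (4, 13), (7, 16), (7, 37)}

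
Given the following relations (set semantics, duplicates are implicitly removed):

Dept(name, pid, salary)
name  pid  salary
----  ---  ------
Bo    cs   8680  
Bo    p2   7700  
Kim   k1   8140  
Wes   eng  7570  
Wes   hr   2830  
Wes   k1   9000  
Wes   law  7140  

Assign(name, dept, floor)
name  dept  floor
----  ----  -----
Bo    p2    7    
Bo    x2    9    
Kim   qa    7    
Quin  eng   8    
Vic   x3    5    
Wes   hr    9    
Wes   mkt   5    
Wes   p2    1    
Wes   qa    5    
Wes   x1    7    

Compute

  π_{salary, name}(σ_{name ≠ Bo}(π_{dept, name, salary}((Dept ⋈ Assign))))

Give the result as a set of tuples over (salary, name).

{(2830, Wes), (7140, Wes), (7570, Wes), (8140, Kim), (9000, Wes)}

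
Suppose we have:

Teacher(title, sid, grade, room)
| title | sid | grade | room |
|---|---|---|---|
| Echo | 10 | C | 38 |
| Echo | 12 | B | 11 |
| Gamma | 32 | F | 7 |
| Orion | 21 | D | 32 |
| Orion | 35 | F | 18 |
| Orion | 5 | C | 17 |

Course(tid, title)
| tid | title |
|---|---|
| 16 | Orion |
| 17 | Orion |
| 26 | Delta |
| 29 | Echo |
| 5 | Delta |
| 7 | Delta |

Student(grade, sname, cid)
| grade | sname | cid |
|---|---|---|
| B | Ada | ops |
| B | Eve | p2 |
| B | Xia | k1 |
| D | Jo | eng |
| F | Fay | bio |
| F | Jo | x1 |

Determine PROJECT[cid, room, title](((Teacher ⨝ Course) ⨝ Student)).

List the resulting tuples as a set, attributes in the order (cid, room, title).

{(bio, 18, Orion), (eng, 32, Orion), (k1, 11, Echo), (ops, 11, Echo), (p2, 11, Echo), (x1, 18, Orion)}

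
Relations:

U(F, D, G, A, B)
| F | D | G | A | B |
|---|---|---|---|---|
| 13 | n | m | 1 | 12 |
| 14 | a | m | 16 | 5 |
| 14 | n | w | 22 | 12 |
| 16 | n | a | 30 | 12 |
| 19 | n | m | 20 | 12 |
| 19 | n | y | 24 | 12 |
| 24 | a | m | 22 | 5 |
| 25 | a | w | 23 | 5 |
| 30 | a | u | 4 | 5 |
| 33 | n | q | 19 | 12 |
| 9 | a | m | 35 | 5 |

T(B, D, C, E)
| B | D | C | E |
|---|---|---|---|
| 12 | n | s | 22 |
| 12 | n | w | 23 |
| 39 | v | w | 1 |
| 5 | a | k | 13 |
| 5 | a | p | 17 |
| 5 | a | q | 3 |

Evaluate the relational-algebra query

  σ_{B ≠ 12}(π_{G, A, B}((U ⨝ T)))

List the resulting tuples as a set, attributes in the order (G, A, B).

{(m, 16, 5), (m, 22, 5), (m, 35, 5), (u, 4, 5), (w, 23, 5)}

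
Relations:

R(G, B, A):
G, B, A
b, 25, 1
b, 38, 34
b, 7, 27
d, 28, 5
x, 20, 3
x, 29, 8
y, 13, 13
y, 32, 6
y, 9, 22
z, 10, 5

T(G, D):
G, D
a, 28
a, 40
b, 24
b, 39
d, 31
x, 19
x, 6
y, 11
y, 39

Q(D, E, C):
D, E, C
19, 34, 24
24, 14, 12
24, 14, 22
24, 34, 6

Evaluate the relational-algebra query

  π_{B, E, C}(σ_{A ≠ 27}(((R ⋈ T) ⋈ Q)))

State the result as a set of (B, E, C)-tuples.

Joining R and T on G yields {(b, 25, 1, 24), (b, 25, 1, 39), (b, 38, 34, 24), (b, 38, 34, 39), (b, 7, 27, 24), (b, 7, 27, 39), (d, 28, 5, 31), (x, 20, 3, 19), (x, 20, 3, 6), (x, 29, 8, 19), (x, 29, 8, 6), (y, 13, 13, 11), (y, 13, 13, 39), (y, 32, 6, 11), (y, 32, 6, 39), (y, 9, 22, 11), (y, 9, 22, 39)}.
Joining (R ⋈ T) and Q on D yields {(b, 25, 1, 24, 14, 12), (b, 25, 1, 24, 14, 22), (b, 25, 1, 24, 34, 6), (b, 38, 34, 24, 14, 12), (b, 38, 34, 24, 14, 22), (b, 38, 34, 24, 34, 6), (b, 7, 27, 24, 14, 12), (b, 7, 27, 24, 14, 22), (b, 7, 27, 24, 34, 6), (x, 20, 3, 19, 34, 24), (x, 29, 8, 19, 34, 24)}.
Filtering on A ≠ 27 leaves {(b, 25, 1, 24, 14, 12), (b, 25, 1, 24, 14, 22), (b, 25, 1, 24, 34, 6), (b, 38, 34, 24, 14, 12), (b, 38, 34, 24, 14, 22), (b, 38, 34, 24, 34, 6), (x, 20, 3, 19, 34, 24), (x, 29, 8, 19, 34, 24)}.
Projecting to B, E, C: {(20, 34, 24), (25, 14, 12), (25, 14, 22), (25, 34, 6), (29, 34, 24), (38, 14, 12), (38, 14, 22), (38, 34, 6)}

{(20, 34, 24), (25, 14, 12), (25, 14, 22), (25, 34, 6), (29, 34, 24), (38, 14, 12), (38, 14, 22), (38, 34, 6)}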